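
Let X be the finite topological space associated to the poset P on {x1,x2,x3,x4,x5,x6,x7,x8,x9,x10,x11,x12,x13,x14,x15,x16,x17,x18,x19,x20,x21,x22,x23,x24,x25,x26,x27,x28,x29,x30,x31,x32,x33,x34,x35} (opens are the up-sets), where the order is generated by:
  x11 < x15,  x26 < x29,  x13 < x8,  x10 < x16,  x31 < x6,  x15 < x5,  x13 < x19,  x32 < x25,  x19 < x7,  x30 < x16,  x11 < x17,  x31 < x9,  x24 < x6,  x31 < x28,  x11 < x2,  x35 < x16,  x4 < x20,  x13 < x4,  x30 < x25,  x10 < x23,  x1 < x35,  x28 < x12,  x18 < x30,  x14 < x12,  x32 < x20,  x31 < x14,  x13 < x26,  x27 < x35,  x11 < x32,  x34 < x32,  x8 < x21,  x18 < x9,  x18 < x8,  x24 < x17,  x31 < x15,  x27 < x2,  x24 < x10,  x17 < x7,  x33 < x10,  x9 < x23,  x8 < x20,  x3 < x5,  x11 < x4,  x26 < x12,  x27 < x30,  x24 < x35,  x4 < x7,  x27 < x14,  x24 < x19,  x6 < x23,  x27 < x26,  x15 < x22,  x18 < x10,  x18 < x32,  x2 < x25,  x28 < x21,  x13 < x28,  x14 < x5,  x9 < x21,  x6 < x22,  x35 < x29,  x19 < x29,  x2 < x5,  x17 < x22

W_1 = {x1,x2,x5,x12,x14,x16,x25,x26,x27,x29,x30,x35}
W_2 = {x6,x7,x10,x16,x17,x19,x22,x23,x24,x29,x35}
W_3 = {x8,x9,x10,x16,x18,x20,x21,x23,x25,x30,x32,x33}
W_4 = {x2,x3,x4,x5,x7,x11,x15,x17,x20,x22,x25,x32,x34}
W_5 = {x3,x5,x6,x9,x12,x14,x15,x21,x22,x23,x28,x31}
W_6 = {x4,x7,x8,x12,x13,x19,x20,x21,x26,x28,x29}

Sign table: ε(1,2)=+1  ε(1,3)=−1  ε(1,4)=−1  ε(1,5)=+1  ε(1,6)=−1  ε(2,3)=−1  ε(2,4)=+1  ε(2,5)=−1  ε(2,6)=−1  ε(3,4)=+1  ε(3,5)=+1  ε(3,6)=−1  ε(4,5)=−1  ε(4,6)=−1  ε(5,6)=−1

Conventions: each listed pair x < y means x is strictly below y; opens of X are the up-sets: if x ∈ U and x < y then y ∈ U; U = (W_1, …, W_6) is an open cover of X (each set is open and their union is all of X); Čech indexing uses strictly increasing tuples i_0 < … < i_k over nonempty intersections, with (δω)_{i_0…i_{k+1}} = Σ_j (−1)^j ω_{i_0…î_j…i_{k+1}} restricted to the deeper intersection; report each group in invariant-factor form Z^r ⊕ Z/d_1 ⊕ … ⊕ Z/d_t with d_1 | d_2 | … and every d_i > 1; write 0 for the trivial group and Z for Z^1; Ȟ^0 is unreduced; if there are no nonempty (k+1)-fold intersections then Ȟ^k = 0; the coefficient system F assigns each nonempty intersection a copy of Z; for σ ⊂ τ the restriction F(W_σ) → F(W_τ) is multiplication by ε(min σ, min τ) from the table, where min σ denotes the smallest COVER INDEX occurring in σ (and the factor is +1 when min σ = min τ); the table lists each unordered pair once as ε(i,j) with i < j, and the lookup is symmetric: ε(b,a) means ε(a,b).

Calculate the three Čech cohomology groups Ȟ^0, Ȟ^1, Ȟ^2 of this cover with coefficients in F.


Ȟ^0(U;F) ≅ 0, Ȟ^1(U;F) ≅ Z/2, Ȟ^2(U;F) ≅ Z

cover nerve:
  W12={x16,x29,x35} W13={x16,x25,x30} W14={x2,x5,x25} W15={x5,x12,x14} W16={x12,x26,x29} W23={x10,x16,x23} W24={x7,x17,x22} W25={x6,x22,x23} W26={x7,x19,x29} W34={x20,x25,x32} W35={x9,x21,x23} W36={x8,x20,x21} W45={x3,x5,x15,x22} W46={x4,x7,x20} W56={x12,x21,x28}
  W123={x16} W126={x29} W134={x25} W145={x5} W156={x12} W235={x23} W245={x22} W246={x7} W346={x20} W356={x21}
C dims 6,15,10; δ0: rk 6, SNF 1^5·2; δ1: rk 9, SNF 1^9
Ȟ^0: (6−6)−0=0 ⇒ 0
Ȟ^1: (15−9)−6=0 plus torsion [2] ⇒ Z/2
Ȟ^2: (10−0)−9=1 ⇒ Z


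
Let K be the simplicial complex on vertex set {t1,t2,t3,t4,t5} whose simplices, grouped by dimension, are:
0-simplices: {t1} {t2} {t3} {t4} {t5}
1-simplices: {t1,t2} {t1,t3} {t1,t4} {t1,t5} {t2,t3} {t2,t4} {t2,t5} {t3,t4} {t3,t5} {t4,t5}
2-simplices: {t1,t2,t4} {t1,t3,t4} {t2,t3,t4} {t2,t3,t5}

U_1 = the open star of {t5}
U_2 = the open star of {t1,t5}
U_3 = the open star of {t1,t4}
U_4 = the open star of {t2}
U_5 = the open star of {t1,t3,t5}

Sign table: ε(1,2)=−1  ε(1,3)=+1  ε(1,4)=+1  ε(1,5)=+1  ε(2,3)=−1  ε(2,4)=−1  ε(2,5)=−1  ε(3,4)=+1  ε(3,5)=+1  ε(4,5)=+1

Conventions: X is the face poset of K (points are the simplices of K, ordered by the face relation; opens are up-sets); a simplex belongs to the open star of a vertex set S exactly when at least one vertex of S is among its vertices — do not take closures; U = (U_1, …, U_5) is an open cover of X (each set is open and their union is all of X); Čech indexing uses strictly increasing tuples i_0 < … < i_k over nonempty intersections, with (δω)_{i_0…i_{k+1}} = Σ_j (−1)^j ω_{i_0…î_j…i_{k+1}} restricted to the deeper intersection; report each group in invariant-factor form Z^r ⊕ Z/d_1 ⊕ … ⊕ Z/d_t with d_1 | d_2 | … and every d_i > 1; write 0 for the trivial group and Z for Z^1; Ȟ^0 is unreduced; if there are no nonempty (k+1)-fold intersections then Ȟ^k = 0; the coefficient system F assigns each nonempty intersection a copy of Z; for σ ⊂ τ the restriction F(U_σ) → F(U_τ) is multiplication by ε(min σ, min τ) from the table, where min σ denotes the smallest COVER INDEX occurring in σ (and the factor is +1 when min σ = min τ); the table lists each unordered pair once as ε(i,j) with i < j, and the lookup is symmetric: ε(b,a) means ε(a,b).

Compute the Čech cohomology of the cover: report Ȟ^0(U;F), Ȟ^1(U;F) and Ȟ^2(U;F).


Ȟ^0 = Z,  Ȟ^1 = 0,  Ȟ^2 = 0

nonempty overlaps:
  U1={{t5},{t1,t5},{t2,t5},{t3,t5},{t4,t5},{t2,t3,t5}} U2={{t1},{t5},{t1,t2},{t1,t3},{t1,t4},{t1,t5},{t2,t5},{t3,t5},{t4,t5},{t1,t2,t4},{t1,t3,t4},{t2,t3,t5}} U3={{t1},{t4},{t1,t2},{t1,t3},{t1,t4},{t1,t5},{t2,t4},{t3,t4},{t4,t5},{t1,t2,t4},{t1,t3,t4},{t2,t3,t4}} U4={{t2},{t1,t2},{t2,t3},{t2,t4},{t2,t5},{t1,t2,t4},{t2,t3,t4},{t2,t3,t5}} U5={{t1},{t3},{t5},{t1,t2},{t1,t3},{t1,t4},{t1,t5},{t2,t3},{t2,t5},{t3,t4},{t3,t5},{t4,t5},{t1,t2,t4},{t1,t3,t4},{t2,t3,t4},{t2,t3,t5}}
  U12={{t5},{t1,t5},{t2,t5},{t3,t5},{t4,t5},{t2,t3,t5}} U13={{t1,t5},{t4,t5}} U14={{t2,t5},{t2,t3,t5}} U15={{t5},{t1,t5},{t2,t5},{t3,t5},{t4,t5},{t2,t3,t5}} U23={{t1},{t1,t2},{t1,t3},{t1,t4},{t1,t5},{t4,t5},{t1,t2,t4},{t1,t3,t4}} U24={{t1,t2},{t2,t5},{t1,t2,t4},{t2,t3,t5}} U25={{t1},{t5},{t1,t2},{t1,t3},{t1,t4},{t1,t5},{t2,t5},{t3,t5},{t4,t5},{t1,t2,t4},{t1,t3,t4},{t2,t3,t5}} U34={{t1,t2},{t2,t4},{t1,t2,t4},{t2,t3,t4}} U35={{t1},{t1,t2},{t1,t3},{t1,t4},{t1,t5},{t3,t4},{t4,t5},{t1,t2,t4},{t1,t3,t4},{t2,t3,t4}} U45={{t1,t2},{t2,t3},{t2,t5},{t1,t2,t4},{t2,t3,t4},{t2,t3,t5}}
  U123={{t1,t5},{t4,t5}} U124={{t2,t5},{t2,t3,t5}} U125={{t5},{t1,t5},{t2,t5},{t3,t5},{t4,t5},{t2,t3,t5}} U135={{t1,t5},{t4,t5}} U145={{t2,t5},{t2,t3,t5}} U234={{t1,t2},{t1,t2,t4}} U235={{t1},{t1,t2},{t1,t3},{t1,t4},{t1,t5},{t4,t5},{t1,t2,t4},{t1,t3,t4}} U245={{t1,t2},{t2,t5},{t1,t2,t4},{t2,t3,t5}} U345={{t1,t2},{t1,t2,t4},{t2,t3,t4}}
  U1235={{t1,t5},{t4,t5}} U1245={{t2,t5},{t2,t3,t5}} U2345={{t1,t2},{t1,t2,t4}}
C dims 5,10,9,3; δ0: rk 4, SNF 1^4; δ1: rk 6, SNF 1^6; δ2: rk 3, SNF 1^3
degree 0: 5−4−0 = 1 → Ȟ^0 ≅ Z
degree 1: 10−6−4 = 0 → Ȟ^1 ≅ 0
degree 2: 9−3−6 = 0 → Ȟ^2 ≅ 0


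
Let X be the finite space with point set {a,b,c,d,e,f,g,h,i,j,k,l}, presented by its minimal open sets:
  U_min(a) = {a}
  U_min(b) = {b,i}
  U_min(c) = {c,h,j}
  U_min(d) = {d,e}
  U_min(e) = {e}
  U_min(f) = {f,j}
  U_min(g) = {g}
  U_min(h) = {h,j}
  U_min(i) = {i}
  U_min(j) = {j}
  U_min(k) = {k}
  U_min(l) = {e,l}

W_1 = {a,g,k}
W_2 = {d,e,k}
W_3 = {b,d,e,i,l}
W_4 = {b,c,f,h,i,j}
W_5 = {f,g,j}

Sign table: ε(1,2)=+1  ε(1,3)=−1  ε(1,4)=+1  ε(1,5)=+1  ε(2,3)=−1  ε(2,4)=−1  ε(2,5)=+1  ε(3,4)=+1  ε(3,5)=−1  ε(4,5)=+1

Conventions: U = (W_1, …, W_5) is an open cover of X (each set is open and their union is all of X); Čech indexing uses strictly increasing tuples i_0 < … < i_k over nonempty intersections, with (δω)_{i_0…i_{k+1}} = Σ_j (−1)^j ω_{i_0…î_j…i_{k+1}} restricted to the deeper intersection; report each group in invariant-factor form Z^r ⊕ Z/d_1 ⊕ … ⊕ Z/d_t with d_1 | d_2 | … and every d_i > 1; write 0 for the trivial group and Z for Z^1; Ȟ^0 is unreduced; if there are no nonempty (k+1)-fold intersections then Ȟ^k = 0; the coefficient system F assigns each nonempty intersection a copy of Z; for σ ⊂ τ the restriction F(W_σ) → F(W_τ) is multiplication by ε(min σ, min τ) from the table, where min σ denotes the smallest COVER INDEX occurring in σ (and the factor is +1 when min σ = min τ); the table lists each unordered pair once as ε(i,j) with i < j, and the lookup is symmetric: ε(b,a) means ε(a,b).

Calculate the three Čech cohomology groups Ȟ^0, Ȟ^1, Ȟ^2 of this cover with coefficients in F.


nonempty intersections:
  W12={k} W15={g} W23={d,e} W34={b,i} W45={f,j}
C dims 5,5; δ0: rk 5, SNF 1^4·2
Ȟ^0: (5−5)−0=0 ⇒ 0
Ȟ^1: (5−0)−5=0 plus torsion [2] ⇒ Z/2
Ȟ^2: (0−0)−0=0 ⇒ 0

Ȟ^0 ≅ 0, Ȟ^1 ≅ Z/2 and Ȟ^2 ≅ 0


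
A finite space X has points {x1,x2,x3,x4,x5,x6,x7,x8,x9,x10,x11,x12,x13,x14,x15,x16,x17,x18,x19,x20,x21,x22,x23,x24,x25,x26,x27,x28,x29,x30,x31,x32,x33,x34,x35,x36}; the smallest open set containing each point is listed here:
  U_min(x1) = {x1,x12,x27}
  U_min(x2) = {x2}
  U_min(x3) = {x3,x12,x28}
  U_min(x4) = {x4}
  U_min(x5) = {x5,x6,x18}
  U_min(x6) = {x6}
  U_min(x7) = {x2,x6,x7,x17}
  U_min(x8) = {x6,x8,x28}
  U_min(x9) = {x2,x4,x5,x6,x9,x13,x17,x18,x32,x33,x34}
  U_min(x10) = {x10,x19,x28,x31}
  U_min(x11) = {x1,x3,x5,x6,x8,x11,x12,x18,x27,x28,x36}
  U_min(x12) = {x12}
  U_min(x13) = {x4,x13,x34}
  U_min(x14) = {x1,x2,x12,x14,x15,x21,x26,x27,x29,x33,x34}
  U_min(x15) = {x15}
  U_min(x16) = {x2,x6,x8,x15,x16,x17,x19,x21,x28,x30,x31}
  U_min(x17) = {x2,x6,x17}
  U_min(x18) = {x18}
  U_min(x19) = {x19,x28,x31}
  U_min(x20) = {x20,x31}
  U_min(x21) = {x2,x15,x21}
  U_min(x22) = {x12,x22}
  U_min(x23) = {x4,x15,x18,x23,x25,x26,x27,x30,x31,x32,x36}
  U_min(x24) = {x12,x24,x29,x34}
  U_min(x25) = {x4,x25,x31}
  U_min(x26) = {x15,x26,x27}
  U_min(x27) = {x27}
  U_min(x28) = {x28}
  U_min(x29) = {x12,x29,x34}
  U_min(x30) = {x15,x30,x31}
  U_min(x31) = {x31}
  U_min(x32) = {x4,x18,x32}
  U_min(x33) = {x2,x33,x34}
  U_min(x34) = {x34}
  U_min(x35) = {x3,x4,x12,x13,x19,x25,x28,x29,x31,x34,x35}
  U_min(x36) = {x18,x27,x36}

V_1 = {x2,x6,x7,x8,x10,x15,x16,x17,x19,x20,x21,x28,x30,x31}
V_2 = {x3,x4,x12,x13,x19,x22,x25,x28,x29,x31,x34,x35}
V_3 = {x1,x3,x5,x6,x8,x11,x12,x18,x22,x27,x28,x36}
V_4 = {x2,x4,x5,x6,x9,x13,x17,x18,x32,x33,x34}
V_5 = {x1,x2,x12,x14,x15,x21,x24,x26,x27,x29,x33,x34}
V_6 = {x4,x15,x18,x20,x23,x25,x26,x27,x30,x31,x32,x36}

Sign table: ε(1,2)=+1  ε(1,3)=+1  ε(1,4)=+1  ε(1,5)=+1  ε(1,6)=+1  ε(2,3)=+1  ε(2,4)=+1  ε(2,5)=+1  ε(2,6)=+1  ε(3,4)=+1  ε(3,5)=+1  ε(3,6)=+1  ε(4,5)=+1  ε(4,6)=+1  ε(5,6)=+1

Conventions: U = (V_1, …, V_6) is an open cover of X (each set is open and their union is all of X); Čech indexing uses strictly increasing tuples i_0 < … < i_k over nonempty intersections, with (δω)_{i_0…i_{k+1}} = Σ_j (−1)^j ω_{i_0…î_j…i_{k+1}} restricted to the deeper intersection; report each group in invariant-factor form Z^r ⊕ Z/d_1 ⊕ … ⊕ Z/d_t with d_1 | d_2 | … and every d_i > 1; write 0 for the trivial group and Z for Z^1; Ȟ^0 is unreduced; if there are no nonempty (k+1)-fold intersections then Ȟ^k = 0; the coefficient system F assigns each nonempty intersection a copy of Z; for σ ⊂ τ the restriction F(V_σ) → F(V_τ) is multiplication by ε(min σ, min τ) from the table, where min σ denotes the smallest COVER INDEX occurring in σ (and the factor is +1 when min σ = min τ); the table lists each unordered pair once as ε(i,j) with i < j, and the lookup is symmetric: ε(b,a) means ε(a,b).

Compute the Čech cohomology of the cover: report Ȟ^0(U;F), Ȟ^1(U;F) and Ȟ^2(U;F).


nerve simplices:
  V12={x19,x28,x31} V13={x6,x8,x28} V14={x2,x6,x17} V15={x2,x15,x21} V16={x15,x20,x30,x31} V23={x3,x12,x22,x28} V24={x4,x13,x34} V25={x12,x29,x34} V26={x4,x25,x31} V34={x5,x6,x18} V35={x1,x12,x27} V36={x18,x27,x36} V45={x2,x33,x34} V46={x4,x18,x32} V56={x15,x26,x27}
  V123={x28} V126={x31} V134={x6} V145={x2} V156={x15} V235={x12} V245={x34} V246={x4} V346={x18} V356={x27}
C dims 6,15,10; δ0: rk 5, SNF 1^5; δ1: rk 10, SNF 1^9·2
degree 0: 6−5−0 = 1 → Ȟ^0 ≅ Z
degree 1: 15−10−5 = 0 → Ȟ^1 ≅ 0
degree 2: 10−0−10 = 0 plus torsion [2] → Ȟ^2 ≅ Z/2

Ȟ^0(U;F) ≅ Z; Ȟ^1(U;F) ≅ 0; Ȟ^2(U;F) ≅ Z/2


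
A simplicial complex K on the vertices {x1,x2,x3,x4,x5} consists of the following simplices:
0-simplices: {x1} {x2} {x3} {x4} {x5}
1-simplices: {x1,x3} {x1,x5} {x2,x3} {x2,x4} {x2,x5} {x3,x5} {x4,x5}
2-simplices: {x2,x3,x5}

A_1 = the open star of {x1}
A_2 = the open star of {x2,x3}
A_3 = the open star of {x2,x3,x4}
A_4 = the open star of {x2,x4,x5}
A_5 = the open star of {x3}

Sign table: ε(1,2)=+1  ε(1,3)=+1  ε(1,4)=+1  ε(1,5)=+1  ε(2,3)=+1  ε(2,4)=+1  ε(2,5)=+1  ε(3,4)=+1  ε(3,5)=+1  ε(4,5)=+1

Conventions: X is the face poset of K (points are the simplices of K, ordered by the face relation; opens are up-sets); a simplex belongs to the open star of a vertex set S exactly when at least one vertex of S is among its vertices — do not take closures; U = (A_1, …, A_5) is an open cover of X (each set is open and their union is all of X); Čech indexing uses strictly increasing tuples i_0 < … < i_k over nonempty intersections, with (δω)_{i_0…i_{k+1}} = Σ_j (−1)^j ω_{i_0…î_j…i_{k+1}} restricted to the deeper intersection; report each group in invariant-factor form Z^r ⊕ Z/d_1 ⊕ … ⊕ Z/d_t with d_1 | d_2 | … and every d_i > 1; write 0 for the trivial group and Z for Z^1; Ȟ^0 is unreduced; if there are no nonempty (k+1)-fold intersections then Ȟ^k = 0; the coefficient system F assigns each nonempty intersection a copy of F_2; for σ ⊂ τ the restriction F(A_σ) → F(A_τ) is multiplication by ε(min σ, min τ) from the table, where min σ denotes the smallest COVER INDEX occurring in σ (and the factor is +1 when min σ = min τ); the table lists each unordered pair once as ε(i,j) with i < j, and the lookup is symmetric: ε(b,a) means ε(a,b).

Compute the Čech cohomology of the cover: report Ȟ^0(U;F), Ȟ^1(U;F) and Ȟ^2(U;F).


Ȟ^0 ≅ Z/2, Ȟ^1 ≅ Z/2, Ȟ^2 ≅ 0

cover nerve:
  A1={{x1},{x1,x3},{x1,x5}} A2={{x2},{x3},{x1,x3},{x2,x3},{x2,x4},{x2,x5},{x3,x5},{x2,x3,x5}} A3={{x2},{x3},{x4},{x1,x3},{x2,x3},{x2,x4},{x2,x5},{x3,x5},{x4,x5},{x2,x3,x5}} A4={{x2},{x4},{x5},{x1,x5},{x2,x3},{x2,x4},{x2,x5},{x3,x5},{x4,x5},{x2,x3,x5}} A5={{x3},{x1,x3},{x2,x3},{x3,x5},{x2,x3,x5}}
  A12={{x1,x3}} A13={{x1,x3}} A14={{x1,x5}} A15={{x1,x3}} A23={{x2},{x3},{x1,x3},{x2,x3},{x2,x4},{x2,x5},{x3,x5},{x2,x3,x5}} A24={{x2},{x2,x3},{x2,x4},{x2,x5},{x3,x5},{x2,x3,x5}} A25={{x3},{x1,x3},{x2,x3},{x3,x5},{x2,x3,x5}} A34={{x2},{x4},{x2,x3},{x2,x4},{x2,x5},{x3,x5},{x4,x5},{x2,x3,x5}} A35={{x3},{x1,x3},{x2,x3},{x3,x5},{x2,x3,x5}} A45={{x2,x3},{x3,x5},{x2,x3,x5}}
  A123={{x1,x3}} A125={{x1,x3}} A135={{x1,x3}} A234={{x2},{x2,x3},{x2,x4},{x2,x5},{x3,x5},{x2,x3,x5}} A235={{x3},{x1,x3},{x2,x3},{x3,x5},{x2,x3,x5}} A245={{x2,x3},{x3,x5},{x2,x3,x5}} A345={{x2,x3},{x3,x5},{x2,x3,x5}}
  A1235={{x1,x3}} A2345={{x2,x3},{x3,x5},{x2,x3,x5}}
C dims 5,10,7,2; δ0: rk_F2 4; δ1: rk_F2 5; δ2: rk_F2 2
Ȟ^0: (5−4)−0=1 ⇒ Z/2
Ȟ^1: (10−5)−4=1 ⇒ Z/2
Ȟ^2: (7−2)−5=0 ⇒ 0


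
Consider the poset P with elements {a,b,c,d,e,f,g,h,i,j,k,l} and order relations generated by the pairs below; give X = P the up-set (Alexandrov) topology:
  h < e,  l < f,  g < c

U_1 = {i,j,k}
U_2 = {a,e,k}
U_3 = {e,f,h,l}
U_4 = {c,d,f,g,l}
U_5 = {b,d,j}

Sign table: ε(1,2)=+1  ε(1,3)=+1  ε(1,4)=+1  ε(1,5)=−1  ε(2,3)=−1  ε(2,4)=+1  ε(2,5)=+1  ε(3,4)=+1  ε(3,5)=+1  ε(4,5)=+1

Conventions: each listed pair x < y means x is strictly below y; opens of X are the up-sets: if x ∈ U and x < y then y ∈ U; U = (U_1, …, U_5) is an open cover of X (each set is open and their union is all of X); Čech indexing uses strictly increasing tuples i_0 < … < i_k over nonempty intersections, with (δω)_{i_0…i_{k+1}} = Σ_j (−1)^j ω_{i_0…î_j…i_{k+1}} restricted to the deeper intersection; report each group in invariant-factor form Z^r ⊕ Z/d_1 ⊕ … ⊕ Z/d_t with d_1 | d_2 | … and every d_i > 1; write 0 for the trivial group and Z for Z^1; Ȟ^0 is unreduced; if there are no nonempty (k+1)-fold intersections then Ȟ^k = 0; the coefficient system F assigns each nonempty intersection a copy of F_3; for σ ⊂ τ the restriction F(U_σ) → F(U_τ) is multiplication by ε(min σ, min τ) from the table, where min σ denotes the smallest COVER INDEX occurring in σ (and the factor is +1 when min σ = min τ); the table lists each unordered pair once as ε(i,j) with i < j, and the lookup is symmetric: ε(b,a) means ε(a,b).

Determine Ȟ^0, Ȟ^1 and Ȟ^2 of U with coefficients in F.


Ȟ^0 ≅ Z/3,  Ȟ^1 ≅ Z/3,  Ȟ^2 ≅ 0

nerve of the cover:
  U12={k} U15={j} U23={e} U34={f,l} U45={d}
C dims 5,5; δ0: rk_F3 4
Ȟ^0 = (5 − 4) − 0 = 1, so Ȟ^0 ≅ Z/3
Ȟ^1 = (5 − 0) − 4 = 1, so Ȟ^1 ≅ Z/3
Ȟ^2 = (0 − 0) − 0 = 0, so Ȟ^2 ≅ 0


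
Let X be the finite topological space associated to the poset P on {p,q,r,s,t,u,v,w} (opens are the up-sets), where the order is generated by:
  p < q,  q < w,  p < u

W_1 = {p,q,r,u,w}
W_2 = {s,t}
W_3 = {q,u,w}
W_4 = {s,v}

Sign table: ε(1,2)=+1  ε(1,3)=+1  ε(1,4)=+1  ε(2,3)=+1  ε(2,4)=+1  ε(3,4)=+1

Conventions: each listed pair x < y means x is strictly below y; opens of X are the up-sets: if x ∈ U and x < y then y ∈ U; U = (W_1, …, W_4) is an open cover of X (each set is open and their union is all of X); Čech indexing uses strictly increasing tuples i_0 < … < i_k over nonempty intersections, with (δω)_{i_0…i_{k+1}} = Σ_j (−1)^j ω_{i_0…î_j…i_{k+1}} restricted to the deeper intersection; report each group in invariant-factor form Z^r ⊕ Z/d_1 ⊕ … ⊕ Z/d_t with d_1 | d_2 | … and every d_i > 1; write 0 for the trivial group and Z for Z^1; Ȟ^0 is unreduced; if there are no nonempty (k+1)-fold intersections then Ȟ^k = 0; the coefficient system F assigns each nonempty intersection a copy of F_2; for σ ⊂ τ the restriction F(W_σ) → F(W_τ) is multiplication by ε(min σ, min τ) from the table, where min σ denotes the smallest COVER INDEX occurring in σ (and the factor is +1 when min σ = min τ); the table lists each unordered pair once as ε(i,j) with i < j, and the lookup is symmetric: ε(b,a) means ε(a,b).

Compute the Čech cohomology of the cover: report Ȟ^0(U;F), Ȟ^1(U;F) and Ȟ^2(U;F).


nerve of the cover:
  W13={q,u,w} W24={s}
C dims 4,2; δ0: rk_F2 2
Ȟ^0 = (4 − 2) − 0 = 2, so Ȟ^0 ≅ Z/2 ⊕ Z/2
Ȟ^1 = (2 − 0) − 2 = 0, so Ȟ^1 ≅ 0
Ȟ^2 = (0 − 0) − 0 = 0, so Ȟ^2 ≅ 0

Ȟ^0(U;F) ≅ Z/2 ⊕ Z/2; Ȟ^1(U;F) ≅ 0; Ȟ^2(U;F) ≅ 0


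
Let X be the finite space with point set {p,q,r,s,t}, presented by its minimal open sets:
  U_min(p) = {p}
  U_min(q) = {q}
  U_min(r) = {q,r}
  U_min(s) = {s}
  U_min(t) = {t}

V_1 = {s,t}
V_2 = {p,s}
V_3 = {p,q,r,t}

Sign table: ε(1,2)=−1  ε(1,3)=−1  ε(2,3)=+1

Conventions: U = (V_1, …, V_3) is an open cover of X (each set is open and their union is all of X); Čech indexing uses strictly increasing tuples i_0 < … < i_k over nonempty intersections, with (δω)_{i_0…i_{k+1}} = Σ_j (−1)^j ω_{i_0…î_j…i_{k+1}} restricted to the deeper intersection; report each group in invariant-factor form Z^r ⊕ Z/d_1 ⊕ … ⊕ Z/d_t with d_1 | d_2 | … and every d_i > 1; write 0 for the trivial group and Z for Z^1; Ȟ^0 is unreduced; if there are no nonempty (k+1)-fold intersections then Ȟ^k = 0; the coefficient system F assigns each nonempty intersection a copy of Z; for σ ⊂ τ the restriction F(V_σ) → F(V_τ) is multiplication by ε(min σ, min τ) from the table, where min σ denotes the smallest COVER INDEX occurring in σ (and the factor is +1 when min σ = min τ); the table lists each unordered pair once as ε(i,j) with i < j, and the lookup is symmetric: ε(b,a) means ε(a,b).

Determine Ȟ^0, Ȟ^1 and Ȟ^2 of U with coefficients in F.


Ȟ^0 ≅ Z; Ȟ^1 ≅ Z; Ȟ^2 ≅ 0

nerve of the cover:
  V12={s} V13={t} V23={p}
C dims 3,3; δ0: rk 2, SNF 1^2
Ȟ^0 = (3 − 2) − 0 = 1, so Ȟ^0 ≅ Z
Ȟ^1 = (3 − 0) − 2 = 1, so Ȟ^1 ≅ Z
Ȟ^2 = (0 − 0) − 0 = 0, so Ȟ^2 ≅ 0


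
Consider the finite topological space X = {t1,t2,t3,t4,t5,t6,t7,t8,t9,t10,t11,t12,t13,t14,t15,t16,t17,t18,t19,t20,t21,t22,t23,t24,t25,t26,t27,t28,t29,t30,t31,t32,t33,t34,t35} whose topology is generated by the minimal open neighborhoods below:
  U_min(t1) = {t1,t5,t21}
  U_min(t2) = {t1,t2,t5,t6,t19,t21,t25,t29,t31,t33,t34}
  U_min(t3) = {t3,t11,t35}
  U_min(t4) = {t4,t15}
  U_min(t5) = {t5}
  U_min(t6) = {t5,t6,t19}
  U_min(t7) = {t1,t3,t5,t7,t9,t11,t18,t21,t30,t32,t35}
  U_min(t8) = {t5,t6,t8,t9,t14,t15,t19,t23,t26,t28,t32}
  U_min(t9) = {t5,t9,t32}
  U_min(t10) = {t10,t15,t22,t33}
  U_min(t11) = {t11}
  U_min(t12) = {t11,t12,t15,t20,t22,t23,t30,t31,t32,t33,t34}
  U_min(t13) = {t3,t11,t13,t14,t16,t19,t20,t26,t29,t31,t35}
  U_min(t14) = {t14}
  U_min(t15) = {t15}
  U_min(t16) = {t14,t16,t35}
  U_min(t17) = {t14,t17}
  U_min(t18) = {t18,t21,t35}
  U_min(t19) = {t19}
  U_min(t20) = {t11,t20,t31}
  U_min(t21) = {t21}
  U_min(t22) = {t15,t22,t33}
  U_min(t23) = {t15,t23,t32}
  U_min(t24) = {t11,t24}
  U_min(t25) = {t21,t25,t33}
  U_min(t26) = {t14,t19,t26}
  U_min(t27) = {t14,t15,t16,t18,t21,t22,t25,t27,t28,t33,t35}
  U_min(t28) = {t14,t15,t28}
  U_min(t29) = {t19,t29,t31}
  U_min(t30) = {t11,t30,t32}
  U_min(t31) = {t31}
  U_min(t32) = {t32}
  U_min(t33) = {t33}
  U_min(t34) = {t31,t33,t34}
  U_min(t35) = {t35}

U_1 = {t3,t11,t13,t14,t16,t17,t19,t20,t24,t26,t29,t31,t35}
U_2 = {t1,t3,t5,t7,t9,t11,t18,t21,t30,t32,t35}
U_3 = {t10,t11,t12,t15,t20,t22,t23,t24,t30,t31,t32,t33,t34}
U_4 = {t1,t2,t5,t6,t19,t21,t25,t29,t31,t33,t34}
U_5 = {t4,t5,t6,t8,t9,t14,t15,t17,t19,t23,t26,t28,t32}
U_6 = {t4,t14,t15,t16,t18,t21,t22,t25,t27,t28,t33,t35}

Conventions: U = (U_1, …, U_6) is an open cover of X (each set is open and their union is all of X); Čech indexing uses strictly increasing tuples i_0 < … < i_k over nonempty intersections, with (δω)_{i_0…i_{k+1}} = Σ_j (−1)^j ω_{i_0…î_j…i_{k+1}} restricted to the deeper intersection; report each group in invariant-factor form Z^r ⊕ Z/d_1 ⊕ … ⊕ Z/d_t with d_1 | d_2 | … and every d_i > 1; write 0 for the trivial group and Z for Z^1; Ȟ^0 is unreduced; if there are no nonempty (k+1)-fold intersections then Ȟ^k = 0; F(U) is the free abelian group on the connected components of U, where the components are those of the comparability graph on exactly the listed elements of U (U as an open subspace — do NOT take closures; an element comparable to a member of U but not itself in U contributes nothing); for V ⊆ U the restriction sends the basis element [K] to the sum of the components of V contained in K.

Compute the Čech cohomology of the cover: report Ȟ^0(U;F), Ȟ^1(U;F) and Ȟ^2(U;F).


cover nerve:
  U12={t3,t11,t35} U13={t11,t20,t24,t31} U14={t19,t29,t31} U15={t14,t17,t19,t26} U16={t14,t16,t35} U23={t11,t30,t32} U24={t1,t5,t21} U25={t5,t9,t32} U26={t18,t21,t35} U34={t31,t33,t34} U35={t15,t23,t32} U36={t15,t22,t33} U45={t5,t6,t19} U46={t21,t25,t33} U56={t4,t14,t15,t28}
  U123={t11} U126={t35} U134={t31} U145={t19} U156={t14} U235={t32} U245={t5} U246={t21} U346={t33} U356={t15}
components per intersection:
  U1: {t3,t11,t13,t14,t16,t17,t19,t20,t24,t26,t29,t31,t35}
  U2: {t1,t3,t5,t7,t9,t11,t18,t21,t30,t32,t35}
  U3: {t10,t11,t12,t15,t20,t22,t23,t24,t30,t31,t32,t33,t34}
  U4: {t1,t2,t5,t6,t19,t21,t25,t29,t31,t33,t34}
  U5: {t4,t5,t6,t8,t9,t14,t15,t17,t19,t23,t26,t28,t32}
  U6: {t4,t14,t15,t16,t18,t21,t22,t25,t27,t28,t33,t35}
  U12: {t3,t11,t35}
  U13: {t11,t20,t24,t31}
  U14: {t19,t29,t31}
  U15: {t14,t17,t19,t26}
  U16: {t14,t16,t35}
  U23: {t11,t30,t32}
  U24: {t1,t5,t21}
  U25: {t5,t9,t32}
  U26: {t18,t21,t35}
  U34: {t31,t33,t34}
  U35: {t15,t23,t32}
  U36: {t15,t22,t33}
  U45: {t5,t6,t19}
  U46: {t21,t25,t33}
  U56: {t4,t14,t15,t28}
  U123: {t11}
  U126: {t35}
  U134: {t31}
  U145: {t19}
  U156: {t14}
  U235: {t32}
  U245: {t5}
  U246: {t21}
  U346: {t33}
  U356: {t15}
C dims 6,15,10; δ0: rk 5, SNF 1^5; δ1: rk 10, SNF 1^9·2
Ȟ^0: (6−5)−0=1 ⇒ Z
Ȟ^1: (15−10)−5=0 ⇒ 0
Ȟ^2: (10−0)−10=0 plus torsion [2] ⇒ Z/2

Ȟ^0 ≅ Z, Ȟ^1 ≅ 0, Ȟ^2 ≅ Z/2


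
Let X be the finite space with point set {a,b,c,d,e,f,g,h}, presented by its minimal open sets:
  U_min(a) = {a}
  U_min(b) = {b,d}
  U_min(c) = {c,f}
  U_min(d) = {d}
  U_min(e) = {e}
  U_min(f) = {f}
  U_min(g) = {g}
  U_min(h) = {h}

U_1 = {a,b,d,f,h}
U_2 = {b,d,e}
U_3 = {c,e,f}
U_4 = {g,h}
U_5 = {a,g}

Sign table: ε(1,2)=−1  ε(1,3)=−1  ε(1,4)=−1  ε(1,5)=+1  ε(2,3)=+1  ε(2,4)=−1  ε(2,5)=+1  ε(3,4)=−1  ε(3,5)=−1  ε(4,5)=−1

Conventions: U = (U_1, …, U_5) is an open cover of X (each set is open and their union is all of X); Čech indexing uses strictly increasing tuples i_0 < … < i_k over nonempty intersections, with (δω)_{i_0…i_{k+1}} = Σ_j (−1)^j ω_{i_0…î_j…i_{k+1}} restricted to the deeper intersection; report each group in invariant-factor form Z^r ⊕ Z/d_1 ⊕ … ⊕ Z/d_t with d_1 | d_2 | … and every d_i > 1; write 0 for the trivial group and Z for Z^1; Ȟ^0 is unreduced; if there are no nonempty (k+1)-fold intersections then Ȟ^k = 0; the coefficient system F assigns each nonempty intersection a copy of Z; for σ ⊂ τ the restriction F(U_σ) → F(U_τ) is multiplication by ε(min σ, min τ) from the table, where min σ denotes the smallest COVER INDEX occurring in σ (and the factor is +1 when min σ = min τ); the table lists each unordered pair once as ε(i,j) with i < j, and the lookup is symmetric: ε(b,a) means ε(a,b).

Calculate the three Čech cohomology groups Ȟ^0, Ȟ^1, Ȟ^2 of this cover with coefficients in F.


nerve simplices:
  U12={b,d} U13={f} U14={h} U15={a} U23={e} U45={g}
C dims 5,6; δ0: rk 4, SNF 1^4
degree 0: 5−4−0 = 1 → Ȟ^0 ≅ Z
degree 1: 6−0−4 = 2 → Ȟ^1 ≅ Z^2
degree 2: 0−0−0 = 0 → Ȟ^2 ≅ 0

Ȟ^0 = Z, Ȟ^1 = Z^2 and Ȟ^2 = 0


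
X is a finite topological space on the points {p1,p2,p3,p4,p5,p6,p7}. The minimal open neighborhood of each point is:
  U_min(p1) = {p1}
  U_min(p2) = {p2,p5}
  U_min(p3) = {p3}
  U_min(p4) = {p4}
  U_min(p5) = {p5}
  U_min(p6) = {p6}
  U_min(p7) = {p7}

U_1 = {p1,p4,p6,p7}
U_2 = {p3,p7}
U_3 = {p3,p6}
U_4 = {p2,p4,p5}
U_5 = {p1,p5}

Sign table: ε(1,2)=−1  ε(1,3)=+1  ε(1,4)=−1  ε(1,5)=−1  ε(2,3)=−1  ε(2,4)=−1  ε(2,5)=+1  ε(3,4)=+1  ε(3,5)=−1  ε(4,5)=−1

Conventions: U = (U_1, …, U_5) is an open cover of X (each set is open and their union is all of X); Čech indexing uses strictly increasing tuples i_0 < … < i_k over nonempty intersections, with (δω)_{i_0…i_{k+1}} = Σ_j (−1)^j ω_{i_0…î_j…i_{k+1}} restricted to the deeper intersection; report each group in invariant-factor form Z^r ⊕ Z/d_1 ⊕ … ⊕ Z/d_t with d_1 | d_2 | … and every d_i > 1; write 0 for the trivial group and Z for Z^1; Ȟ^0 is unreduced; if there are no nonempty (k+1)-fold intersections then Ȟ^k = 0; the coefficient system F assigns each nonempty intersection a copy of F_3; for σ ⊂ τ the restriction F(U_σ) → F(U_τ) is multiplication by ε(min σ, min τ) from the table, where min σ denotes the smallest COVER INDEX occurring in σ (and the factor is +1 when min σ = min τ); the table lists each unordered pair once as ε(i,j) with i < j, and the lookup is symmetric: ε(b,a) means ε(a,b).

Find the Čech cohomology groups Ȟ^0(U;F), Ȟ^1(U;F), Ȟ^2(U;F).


nonempty intersections:
  U12={p7} U13={p6} U14={p4} U15={p1} U23={p3} U45={p5}
C dims 5,6; δ0: rk_F3 5
Ȟ^0: (5−5)−0=0 ⇒ 0
Ȟ^1: (6−0)−5=1 ⇒ Z/3
Ȟ^2: (0−0)−0=0 ⇒ 0

Ȟ^0(U;F) ≅ 0, Ȟ^1(U;F) ≅ Z/3, Ȟ^2(U;F) ≅ 0


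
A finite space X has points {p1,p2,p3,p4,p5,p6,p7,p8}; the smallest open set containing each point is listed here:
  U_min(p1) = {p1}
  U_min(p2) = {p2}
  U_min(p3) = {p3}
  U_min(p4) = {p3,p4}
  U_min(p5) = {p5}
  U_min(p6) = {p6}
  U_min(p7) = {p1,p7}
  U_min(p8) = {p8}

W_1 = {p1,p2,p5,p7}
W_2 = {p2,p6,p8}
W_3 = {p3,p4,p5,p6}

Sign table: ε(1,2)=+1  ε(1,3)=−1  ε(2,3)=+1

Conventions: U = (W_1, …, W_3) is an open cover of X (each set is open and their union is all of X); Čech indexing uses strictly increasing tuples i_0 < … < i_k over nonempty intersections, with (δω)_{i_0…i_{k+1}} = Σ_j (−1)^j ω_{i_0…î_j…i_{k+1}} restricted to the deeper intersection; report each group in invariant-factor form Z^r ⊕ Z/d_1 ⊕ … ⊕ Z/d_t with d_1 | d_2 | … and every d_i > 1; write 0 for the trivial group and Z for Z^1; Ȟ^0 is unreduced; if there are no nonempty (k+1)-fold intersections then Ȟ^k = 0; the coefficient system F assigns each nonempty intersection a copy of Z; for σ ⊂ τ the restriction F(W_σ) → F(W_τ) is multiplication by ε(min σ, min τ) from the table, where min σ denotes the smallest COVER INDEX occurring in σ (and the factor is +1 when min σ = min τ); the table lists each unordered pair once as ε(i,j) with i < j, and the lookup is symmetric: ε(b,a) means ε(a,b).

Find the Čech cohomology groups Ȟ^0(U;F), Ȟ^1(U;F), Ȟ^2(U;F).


nerve simplices:
  W12={p2} W13={p5} W23={p6}
C dims 3,3; δ0: rk 3, SNF 1^2·2
degree 0: 3−3−0 = 0 → Ȟ^0 ≅ 0
degree 1: 3−0−3 = 0 plus torsion [2] → Ȟ^1 ≅ Z/2
degree 2: 0−0−0 = 0 → Ȟ^2 ≅ 0

Ȟ^0 ≅ 0, Ȟ^1 ≅ Z/2, Ȟ^2 ≅ 0


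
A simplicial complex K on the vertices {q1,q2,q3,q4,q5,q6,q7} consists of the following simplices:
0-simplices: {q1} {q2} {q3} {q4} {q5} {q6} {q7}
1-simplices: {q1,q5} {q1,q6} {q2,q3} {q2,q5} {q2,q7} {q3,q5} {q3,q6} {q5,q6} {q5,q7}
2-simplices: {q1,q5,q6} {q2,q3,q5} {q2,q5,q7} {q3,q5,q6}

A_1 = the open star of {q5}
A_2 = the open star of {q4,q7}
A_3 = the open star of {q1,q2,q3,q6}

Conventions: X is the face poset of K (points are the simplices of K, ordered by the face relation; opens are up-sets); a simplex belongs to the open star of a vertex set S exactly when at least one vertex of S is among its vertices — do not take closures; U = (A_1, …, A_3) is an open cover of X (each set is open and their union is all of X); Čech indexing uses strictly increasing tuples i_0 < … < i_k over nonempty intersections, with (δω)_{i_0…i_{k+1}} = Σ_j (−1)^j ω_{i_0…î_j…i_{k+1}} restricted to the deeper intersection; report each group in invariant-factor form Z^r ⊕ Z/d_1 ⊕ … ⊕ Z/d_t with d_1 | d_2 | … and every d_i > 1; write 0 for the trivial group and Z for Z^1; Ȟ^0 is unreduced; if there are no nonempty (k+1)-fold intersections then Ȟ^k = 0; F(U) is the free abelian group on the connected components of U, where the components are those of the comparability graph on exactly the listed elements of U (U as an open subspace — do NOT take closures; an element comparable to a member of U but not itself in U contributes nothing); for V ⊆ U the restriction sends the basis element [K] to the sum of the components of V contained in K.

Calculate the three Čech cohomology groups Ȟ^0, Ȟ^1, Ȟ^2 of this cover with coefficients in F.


Ȟ^0(U;F) ≅ Z^2, Ȟ^1(U;F) ≅ 0 and Ȟ^2(U;F) ≅ 0

nonempty overlaps:
  A1={{q5},{q1,q5},{q2,q5},{q3,q5},{q5,q6},{q5,q7},{q1,q5,q6},{q2,q3,q5},{q2,q5,q7},{q3,q5,q6}} A2={{q4},{q7},{q2,q7},{q5,q7},{q2,q5,q7}} A3={{q1},{q2},{q3},{q6},{q1,q5},{q1,q6},{q2,q3},{q2,q5},{q2,q7},{q3,q5},{q3,q6},{q5,q6},{q1,q5,q6},{q2,q3,q5},{q2,q5,q7},{q3,q5,q6}}
  A12={{q5,q7},{q2,q5,q7}} A13={{q1,q5},{q2,q5},{q3,q5},{q5,q6},{q1,q5,q6},{q2,q3,q5},{q2,q5,q7},{q3,q5,q6}} A23={{q2,q7},{q2,q5,q7}}
  A123={{q2,q5,q7}}
components per intersection:
  A1: {{q5},{q1,q5},{q2,q5},{q3,q5},{q5,q6},{q5,q7},{q1,q5,q6},{q2,q3,q5},{q2,q5,q7},{q3,q5,q6}}
  A2: {{q4}} {{q7},{q2,q7},{q5,q7},{q2,q5,q7}}
  A3: {{q1},{q2},{q3},{q6},{q1,q5},{q1,q6},{q2,q3},{q2,q5},{q2,q7},{q3,q5},{q3,q6},{q5,q6},{q1,q5,q6},{q2,q3,q5},{q2,q5,q7},{q3,q5,q6}}
  A12: {{q5,q7},{q2,q5,q7}}
  A13: {{q1,q5},{q2,q5},{q3,q5},{q5,q6},{q1,q5,q6},{q2,q3,q5},{q2,q5,q7},{q3,q5,q6}}
  A23: {{q2,q7},{q2,q5,q7}}
  A123: {{q2,q5,q7}}
C dims 4,3,1; δ0: rk 2, SNF 1^2; δ1: rk 1, SNF 1^1
degree 0: 4−2−0 = 2 → Ȟ^0 ≅ Z^2
degree 1: 3−1−2 = 0 → Ȟ^1 ≅ 0
degree 2: 1−0−1 = 0 → Ȟ^2 ≅ 0


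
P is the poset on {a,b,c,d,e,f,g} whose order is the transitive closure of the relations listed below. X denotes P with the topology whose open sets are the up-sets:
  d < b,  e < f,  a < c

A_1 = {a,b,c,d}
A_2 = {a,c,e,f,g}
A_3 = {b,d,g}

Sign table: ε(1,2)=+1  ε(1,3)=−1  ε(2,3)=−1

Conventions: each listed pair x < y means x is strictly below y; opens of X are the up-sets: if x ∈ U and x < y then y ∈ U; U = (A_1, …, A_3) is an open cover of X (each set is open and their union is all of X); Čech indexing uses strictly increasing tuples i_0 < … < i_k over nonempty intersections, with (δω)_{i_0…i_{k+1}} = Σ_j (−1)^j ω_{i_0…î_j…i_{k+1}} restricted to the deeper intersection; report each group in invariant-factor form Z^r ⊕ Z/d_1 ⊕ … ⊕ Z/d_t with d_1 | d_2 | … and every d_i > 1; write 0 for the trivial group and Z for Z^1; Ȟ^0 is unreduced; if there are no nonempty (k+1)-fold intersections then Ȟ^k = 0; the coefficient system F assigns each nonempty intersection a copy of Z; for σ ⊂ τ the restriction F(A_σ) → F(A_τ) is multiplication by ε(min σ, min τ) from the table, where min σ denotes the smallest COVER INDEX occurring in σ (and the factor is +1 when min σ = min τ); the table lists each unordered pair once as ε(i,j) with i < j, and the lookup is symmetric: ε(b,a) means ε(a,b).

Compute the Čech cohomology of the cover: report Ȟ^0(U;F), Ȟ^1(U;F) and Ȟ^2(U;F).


nerve simplices:
  A12={a,c} A13={b,d} A23={g}
C dims 3,3; δ0: rk 2, SNF 1^2
degree 0: 3−2−0 = 1 → Ȟ^0 ≅ Z
degree 1: 3−0−2 = 1 → Ȟ^1 ≅ Z
degree 2: 0−0−0 = 0 → Ȟ^2 ≅ 0

Ȟ^0 ≅ Z, Ȟ^1 ≅ Z, Ȟ^2 ≅ 0


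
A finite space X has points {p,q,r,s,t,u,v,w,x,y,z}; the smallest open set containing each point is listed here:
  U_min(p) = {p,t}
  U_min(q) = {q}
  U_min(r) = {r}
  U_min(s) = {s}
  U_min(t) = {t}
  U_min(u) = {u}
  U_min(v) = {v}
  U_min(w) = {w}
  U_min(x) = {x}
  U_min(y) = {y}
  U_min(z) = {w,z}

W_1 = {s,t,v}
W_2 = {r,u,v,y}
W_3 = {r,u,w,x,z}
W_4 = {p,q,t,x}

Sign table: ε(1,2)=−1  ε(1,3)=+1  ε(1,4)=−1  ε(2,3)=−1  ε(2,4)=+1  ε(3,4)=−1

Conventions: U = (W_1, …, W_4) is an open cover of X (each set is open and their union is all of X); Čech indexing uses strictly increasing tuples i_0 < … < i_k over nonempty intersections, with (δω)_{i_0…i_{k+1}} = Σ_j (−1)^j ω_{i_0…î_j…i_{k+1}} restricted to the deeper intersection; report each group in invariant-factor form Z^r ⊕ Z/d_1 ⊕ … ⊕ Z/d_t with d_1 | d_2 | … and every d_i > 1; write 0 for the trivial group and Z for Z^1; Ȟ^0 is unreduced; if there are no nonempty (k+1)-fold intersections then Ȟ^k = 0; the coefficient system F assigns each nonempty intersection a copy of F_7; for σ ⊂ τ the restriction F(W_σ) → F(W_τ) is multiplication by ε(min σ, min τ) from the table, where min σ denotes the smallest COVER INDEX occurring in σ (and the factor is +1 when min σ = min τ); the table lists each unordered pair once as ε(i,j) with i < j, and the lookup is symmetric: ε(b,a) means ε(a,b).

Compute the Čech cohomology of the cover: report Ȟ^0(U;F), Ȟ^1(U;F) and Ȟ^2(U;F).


Ȟ^0 = Z/7,  Ȟ^1 = Z/7,  Ȟ^2 = 0

nerve of the cover:
  W12={v} W14={t} W23={r,u} W34={x}
C dims 4,4; δ0: rk_F7 3
Ȟ^0 = (4 − 3) − 0 = 1, so Ȟ^0 ≅ Z/7
Ȟ^1 = (4 − 0) − 3 = 1, so Ȟ^1 ≅ Z/7
Ȟ^2 = (0 − 0) − 0 = 0, so Ȟ^2 ≅ 0


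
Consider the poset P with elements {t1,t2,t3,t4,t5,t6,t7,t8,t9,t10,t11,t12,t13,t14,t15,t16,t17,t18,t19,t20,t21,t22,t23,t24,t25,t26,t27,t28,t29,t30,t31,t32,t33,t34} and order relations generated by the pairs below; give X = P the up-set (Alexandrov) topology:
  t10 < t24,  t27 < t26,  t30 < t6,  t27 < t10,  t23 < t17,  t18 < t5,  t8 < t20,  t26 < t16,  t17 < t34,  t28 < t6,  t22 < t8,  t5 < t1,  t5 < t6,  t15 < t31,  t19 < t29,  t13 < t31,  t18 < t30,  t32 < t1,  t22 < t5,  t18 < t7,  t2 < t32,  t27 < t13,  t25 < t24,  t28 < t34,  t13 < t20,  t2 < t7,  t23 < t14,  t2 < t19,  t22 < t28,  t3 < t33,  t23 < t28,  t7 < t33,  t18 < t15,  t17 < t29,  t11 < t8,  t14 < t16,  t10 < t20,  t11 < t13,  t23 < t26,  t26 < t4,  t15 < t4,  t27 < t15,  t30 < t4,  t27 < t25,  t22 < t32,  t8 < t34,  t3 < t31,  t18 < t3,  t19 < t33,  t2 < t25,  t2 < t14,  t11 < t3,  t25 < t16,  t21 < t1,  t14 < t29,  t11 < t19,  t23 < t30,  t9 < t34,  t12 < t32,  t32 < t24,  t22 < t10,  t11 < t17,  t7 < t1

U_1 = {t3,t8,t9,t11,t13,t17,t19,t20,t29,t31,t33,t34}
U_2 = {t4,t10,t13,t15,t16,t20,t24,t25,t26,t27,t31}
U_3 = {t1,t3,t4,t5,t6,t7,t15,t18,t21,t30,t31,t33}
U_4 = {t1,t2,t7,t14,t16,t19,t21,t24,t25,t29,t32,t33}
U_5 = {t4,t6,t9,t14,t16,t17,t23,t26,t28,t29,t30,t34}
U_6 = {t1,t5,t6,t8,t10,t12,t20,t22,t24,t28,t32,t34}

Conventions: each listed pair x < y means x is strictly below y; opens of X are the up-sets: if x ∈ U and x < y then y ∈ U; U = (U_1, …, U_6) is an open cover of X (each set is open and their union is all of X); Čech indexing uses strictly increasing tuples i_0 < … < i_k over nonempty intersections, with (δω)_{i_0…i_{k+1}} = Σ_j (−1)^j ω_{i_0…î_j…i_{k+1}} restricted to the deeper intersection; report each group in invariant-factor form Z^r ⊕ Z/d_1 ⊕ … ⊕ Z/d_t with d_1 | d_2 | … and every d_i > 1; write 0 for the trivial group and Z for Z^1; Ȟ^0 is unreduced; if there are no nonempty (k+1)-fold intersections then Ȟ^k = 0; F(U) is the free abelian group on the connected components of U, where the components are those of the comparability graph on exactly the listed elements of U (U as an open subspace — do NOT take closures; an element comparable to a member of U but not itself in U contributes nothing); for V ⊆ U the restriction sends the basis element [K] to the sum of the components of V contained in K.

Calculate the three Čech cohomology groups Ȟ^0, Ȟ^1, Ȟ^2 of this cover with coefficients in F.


Ȟ^0 = Z, Ȟ^1 = 0, Ȟ^2 = Z/2

nonempty intersections:
  U12={t13,t20,t31} U13={t3,t31,t33} U14={t19,t29,t33} U15={t9,t17,t29,t34} U16={t8,t20,t34} U23={t4,t15,t31} U24={t16,t24,t25} U25={t4,t16,t26} U26={t10,t20,t24} U34={t1,t7,t21,t33} U35={t4,t6,t30} U36={t1,t5,t6} U45={t14,t16,t29} U46={t1,t24,t32} U56={t6,t28,t34}
  U123={t31} U126={t20} U134={t33} U145={t29} U156={t34} U235={t4} U245={t16} U246={t24} U346={t1} U356={t6}
components per intersection:
  U1: {t3,t8,t9,t11,t13,t17,t19,t20,t29,t31,t33,t34}
  U2: {t4,t10,t13,t15,t16,t20,t24,t25,t26,t27,t31}
  U3: {t1,t3,t4,t5,t6,t7,t15,t18,t21,t30,t31,t33}
  U4: {t1,t2,t7,t14,t16,t19,t21,t24,t25,t29,t32,t33}
  U5: {t4,t6,t9,t14,t16,t17,t23,t26,t28,t29,t30,t34}
  U6: {t1,t5,t6,t8,t10,t12,t20,t22,t24,t28,t32,t34}
  U12: {t13,t20,t31}
  U13: {t3,t31,t33}
  U14: {t19,t29,t33}
  U15: {t9,t17,t29,t34}
  U16: {t8,t20,t34}
  U23: {t4,t15,t31}
  U24: {t16,t24,t25}
  U25: {t4,t16,t26}
  U26: {t10,t20,t24}
  U34: {t1,t7,t21,t33}
  U35: {t4,t6,t30}
  U36: {t1,t5,t6}
  U45: {t14,t16,t29}
  U46: {t1,t24,t32}
  U56: {t6,t28,t34}
  U123: {t31}
  U126: {t20}
  U134: {t33}
  U145: {t29}
  U156: {t34}
  U235: {t4}
  U245: {t16}
  U246: {t24}
  U346: {t1}
  U356: {t6}
C dims 6,15,10; δ0: rk 5, SNF 1^5; δ1: rk 10, SNF 1^9·2
Ȟ^0: (6−5)−0=1 ⇒ Z
Ȟ^1: (15−10)−5=0 ⇒ 0
Ȟ^2: (10−0)−10=0 plus torsion [2] ⇒ Z/2


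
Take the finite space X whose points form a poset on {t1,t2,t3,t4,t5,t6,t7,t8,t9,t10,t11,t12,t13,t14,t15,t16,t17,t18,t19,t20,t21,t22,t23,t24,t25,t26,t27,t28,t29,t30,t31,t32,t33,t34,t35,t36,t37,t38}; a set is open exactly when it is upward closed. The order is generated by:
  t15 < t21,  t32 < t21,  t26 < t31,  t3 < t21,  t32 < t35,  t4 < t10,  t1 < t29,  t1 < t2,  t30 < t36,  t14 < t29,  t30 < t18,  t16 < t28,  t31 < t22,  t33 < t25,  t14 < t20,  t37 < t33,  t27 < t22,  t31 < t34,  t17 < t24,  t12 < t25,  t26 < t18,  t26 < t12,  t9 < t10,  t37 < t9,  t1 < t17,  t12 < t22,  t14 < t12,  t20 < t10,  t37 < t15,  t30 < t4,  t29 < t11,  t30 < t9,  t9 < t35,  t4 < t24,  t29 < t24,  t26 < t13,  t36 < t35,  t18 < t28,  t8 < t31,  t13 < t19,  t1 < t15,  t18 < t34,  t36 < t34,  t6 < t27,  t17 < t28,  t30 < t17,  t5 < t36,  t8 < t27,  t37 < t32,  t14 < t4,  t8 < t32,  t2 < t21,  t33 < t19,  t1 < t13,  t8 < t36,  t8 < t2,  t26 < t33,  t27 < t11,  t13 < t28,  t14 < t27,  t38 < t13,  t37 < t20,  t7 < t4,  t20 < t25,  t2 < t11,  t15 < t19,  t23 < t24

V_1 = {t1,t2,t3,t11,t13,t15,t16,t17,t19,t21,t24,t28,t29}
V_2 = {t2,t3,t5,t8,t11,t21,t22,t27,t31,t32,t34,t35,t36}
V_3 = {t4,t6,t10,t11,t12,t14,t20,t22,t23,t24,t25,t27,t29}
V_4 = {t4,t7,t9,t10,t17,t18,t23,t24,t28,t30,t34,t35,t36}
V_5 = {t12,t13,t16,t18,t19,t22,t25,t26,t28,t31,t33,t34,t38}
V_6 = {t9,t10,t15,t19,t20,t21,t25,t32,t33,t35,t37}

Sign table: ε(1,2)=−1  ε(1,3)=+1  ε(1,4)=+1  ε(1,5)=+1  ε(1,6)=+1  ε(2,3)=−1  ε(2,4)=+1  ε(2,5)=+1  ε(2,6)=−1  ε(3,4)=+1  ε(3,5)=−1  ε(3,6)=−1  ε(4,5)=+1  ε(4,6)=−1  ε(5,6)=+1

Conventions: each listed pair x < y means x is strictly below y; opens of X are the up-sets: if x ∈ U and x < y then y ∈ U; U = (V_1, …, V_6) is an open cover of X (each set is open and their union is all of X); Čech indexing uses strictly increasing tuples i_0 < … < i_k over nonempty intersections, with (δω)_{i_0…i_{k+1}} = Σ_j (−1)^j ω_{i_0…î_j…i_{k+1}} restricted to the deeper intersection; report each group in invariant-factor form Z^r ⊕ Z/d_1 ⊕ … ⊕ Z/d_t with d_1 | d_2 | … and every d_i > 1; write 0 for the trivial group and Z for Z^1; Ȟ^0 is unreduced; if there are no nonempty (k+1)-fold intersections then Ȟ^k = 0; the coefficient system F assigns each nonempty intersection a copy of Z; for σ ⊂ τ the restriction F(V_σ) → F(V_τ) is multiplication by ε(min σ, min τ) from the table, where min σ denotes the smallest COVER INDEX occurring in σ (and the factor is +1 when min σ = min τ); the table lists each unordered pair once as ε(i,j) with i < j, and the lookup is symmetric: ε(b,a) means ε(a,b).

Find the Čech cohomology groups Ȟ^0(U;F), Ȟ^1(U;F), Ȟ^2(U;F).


cover nerve:
  V12={t2,t3,t11,t21} V13={t11,t24,t29} V14={t17,t24,t28} V15={t13,t16,t19,t28} V16={t15,t19,t21} V23={t11,t22,t27} V24={t34,t35,t36} V25={t22,t31,t34} V26={t21,t32,t35} V34={t4,t10,t23,t24} V35={t12,t22,t25} V36={t10,t20,t25} V45={t18,t28,t34} V46={t9,t10,t35} V56={t19,t25,t33}
  V123={t11} V126={t21} V134={t24} V145={t28} V156={t19} V235={t22} V245={t34} V246={t35} V346={t10} V356={t25}
C dims 6,15,10; δ0: rk 6, SNF 1^5·2; δ1: rk 9, SNF 1^9
Ȟ^0: (6−6)−0=0 ⇒ 0
Ȟ^1: (15−9)−6=0 plus torsion [2] ⇒ Z/2
Ȟ^2: (10−0)−9=1 ⇒ Z

Ȟ^0 = 0,  Ȟ^1 = Z/2,  Ȟ^2 = Z
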